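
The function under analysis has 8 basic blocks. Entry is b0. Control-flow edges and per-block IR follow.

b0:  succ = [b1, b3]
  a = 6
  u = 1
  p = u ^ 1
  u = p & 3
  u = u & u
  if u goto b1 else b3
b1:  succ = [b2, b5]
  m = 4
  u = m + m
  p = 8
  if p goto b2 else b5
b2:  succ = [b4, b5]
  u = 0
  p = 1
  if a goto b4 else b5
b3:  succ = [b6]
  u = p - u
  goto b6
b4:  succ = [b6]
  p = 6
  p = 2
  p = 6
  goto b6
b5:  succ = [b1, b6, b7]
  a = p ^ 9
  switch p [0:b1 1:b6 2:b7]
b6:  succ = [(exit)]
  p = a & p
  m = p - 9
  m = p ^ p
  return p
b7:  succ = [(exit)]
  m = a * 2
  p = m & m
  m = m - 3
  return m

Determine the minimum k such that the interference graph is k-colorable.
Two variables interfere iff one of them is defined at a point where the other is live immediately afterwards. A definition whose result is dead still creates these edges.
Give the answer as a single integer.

Per-block:
  b0: def={a,p,u} ue=∅
  b1: def={m,p,u} ue=∅
  b2: def={p,u} ue={a}
  b3: def={u} ue={p,u}
  b4: def={p} ue=∅
  b5: def={a} ue={p}
  b6: def={m,p} ue={a,p}
  b7: def={m,p} ue={a}

Live sets:
  b0 li=∅ lo={a,p,u}
  b1 li={a} lo={a,p}
  b2 li={a} lo={a,p}
  b3 li={a,p,u} lo={a,p}
  b4 li={a} lo={a,p}
  b5 li={p} lo={a,p}
  b6 li={a,p} lo=∅
  b7 li={a} lo=∅

Interfere edges:
  a↔{m,p,u}
  m↔{a,p}
  p↔{a,m,u}
  u↔{a,p}

Colouring:
  clique {a,m,p} ⇒ need ≥ 3
  assign a→r0 m→r2 p→r1 u→r2 — no edge inside a register ⇒ χ ≤ 3
  χ = 3

Answer: 3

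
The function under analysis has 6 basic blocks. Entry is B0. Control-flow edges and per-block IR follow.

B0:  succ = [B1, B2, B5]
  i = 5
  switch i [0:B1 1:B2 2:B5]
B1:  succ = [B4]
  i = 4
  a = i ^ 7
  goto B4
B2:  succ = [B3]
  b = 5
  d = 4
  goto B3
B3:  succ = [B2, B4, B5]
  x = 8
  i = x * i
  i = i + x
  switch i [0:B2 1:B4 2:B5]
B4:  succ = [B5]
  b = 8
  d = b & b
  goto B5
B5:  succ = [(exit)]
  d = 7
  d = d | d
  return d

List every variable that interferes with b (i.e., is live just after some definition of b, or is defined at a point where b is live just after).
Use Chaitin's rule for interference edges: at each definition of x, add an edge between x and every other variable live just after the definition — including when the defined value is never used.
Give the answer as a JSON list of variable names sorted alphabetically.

Per-block:
  B0 def {i} use ∅
  B1 def {a,i} use ∅
  B2 def {b,d} use ∅
  B3 def {i,x} use {i}
  B4 def {b,d} use ∅
  B5 def {d} use ∅

Live sets:
  B0 li=∅ lo={i}
  B1 li=∅ lo=∅
  B2 li={i} lo={i}
  B3 li={i} lo={i}
  B4 li=∅ lo=∅
  B5 li=∅ lo=∅

Interference:
  a — ∅
  b — {i}
  d — {i}
  i — {b,d,x}
  x — {i}

N(b) = ["i"]

Answer: ["i"]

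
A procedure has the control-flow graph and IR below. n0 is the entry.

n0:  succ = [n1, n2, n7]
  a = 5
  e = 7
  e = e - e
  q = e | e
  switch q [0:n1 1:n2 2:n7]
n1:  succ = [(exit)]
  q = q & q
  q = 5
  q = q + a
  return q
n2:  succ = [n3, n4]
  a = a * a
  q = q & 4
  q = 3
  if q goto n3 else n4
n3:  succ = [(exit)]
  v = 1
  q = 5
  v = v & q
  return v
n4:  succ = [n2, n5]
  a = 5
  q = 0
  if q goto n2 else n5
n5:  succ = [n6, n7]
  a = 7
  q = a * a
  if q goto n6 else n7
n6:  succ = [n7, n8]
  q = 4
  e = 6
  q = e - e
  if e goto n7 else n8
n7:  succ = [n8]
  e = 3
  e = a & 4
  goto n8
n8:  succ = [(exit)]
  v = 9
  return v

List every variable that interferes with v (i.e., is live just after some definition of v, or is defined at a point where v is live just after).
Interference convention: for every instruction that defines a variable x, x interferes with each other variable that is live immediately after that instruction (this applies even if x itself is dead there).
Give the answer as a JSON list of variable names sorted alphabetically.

Answer: ["q"]

Working:
Block summaries:
  n0: def={a,e,q} ue=∅
  n1: def={q} ue={a,q}
  n2: def={a,q} ue={a,q}
  n3: def={q,v} ue=∅
  n4: def={a,q} ue=∅
  n5: def={a,q} ue=∅
  n6: def={e,q} ue=∅
  n7: def={e} ue={a}
  n8: def={v} ue=∅

Liveness:
  n0 li=∅ lo={a,q}
  n1 li={a,q} lo=∅
  n2 li={a,q} lo=∅
  n3 li=∅ lo=∅
  n4 li=∅ lo={a,q}
  n5 li=∅ lo={a}
  n6 li={a} lo={a}
  n7 li={a} lo=∅
  n8 li=∅ lo=∅

Interference:
  a↔{e,q}
  e↔{a,q}
  q↔{a,e,v}
  v↔{q}

N(v) = ["q"]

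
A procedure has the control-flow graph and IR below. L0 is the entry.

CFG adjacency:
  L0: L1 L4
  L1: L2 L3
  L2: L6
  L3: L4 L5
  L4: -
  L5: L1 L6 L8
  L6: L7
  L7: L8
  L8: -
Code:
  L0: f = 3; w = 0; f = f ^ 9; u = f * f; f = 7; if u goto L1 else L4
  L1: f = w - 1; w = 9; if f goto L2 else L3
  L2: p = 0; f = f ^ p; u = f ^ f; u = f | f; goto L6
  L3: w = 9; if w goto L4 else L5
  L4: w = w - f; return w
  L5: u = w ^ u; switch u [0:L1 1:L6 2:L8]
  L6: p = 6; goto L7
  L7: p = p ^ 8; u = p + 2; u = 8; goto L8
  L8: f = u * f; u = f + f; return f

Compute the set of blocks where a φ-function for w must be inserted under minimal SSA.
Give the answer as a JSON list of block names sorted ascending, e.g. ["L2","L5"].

idom tree: L1←L0 L2←L1 L3←L1 L4←L0 L5←L3 L6←L1 L7←L6 L8←L1
Join-block Dom:
  L1: preds {L0,L5}: {L0} ∩ {L0,L1,L3,L5} = {L0}; idom=L0
  L4: preds {L0,L3}: {L0} ∩ {L0,L1,L3} = {L0}; idom=L0
  L6: preds {L2,L5}: {L0,L1,L2} ∩ {L0,L1,L3,L5} = {L0,L1}; idom=L1
  L8: preds {L5,L7}: {L0,L1,L3,L5} ∩ {L0,L1,L6,L7} = {L0,L1}; idom=L1

Frontier:
  L1←L0: walk · to L0
  L1←L5: walk L5→L3→L1 to L0
  L4←L0: walk · to L0
  L4←L3: walk L3→L1 to L0
  L6←L2: walk L2 to L1
  L6←L5: walk L5→L3 to L1
  L8←L5: walk L5→L3 to L1
  L8←L7: walk L7→L6 to L1
  DF(L0)=∅
  DF(L1)={L1,L4}
  DF(L2)={L6}
  DF(L3)={L1,L4,L6,L8}
  DF(L4)=∅
  DF(L5)={L1,L6,L8}
  DF(L6)={L8}
  DF(L7)={L8}
  DF(L8)=∅

φ for w: defs {L0,L1,L3,L4}
  DF⁺ = {L1,L4,L6,L8}

Answer: ["L1", "L4", "L6", "L8"]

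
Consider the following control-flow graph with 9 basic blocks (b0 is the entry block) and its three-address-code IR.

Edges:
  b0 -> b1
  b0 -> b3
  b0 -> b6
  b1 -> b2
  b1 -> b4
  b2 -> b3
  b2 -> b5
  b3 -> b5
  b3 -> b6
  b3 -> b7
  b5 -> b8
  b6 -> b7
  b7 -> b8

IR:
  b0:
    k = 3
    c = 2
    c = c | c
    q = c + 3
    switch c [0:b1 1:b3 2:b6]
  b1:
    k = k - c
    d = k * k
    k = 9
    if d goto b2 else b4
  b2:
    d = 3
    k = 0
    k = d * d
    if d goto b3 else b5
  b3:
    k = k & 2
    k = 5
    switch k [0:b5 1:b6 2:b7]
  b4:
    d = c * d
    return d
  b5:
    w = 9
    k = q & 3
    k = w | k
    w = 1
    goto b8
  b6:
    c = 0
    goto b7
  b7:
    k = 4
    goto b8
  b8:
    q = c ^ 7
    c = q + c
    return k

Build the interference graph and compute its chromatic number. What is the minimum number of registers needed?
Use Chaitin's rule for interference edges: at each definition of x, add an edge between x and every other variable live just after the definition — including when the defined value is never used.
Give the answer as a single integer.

Block summaries:
  b0: {c,k,q} / ∅
  b1: {d,k} / {c,k}
  b2: {d,k} / ∅
  b3: {k} / {k}
  b4: {d} / {c,d}
  b5: {k,w} / {q}
  b6: {c} / ∅
  b7: {k} / ∅
  b8: {c,q} / {c,k}

Backward fixpoint:
  b0 li=∅ lo={c,k,q}
  b1 li={c,k,q} lo={c,d,q}
  b2 li={c,q} lo={c,k,q}
  b3 li={c,k,q} lo={c,q}
  b4 li={c,d} lo=∅
  b5 li={c,q} lo={c,k}
  b6 li=∅ lo={c}
  b7 li={c} lo={c,k}
  b8 li={c,k} lo=∅

Conflict graph:
  c↔{d,k,q,w}
  d↔{c,k,q}
  k↔{c,d,q,w}
  q↔{c,d,k,w}
  w↔{c,k,q}

Chromatic number:
  clique {c,d,k,q} ⇒ need ≥ 4
  4-colouring: r0={c}  r1={k}  r2={q}  r3={d,w}
  χ = 4

Answer: 4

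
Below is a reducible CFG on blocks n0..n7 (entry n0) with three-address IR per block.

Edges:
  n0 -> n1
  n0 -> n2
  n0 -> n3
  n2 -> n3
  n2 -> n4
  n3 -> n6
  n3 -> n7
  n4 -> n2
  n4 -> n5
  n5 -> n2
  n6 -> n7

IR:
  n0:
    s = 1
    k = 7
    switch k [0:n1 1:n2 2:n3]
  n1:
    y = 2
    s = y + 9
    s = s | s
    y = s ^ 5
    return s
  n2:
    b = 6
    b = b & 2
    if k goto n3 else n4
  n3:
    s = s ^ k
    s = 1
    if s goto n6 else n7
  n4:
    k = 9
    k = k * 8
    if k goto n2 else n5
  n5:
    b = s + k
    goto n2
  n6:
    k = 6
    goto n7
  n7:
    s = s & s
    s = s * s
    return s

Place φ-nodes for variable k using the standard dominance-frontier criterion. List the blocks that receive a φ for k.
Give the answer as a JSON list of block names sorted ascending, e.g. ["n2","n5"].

Answer: ["n2", "n3", "n7"]

Working:
idom tree: n1←n0 n2←n0 n3←n0 n4←n2 n5←n4 n6←n3 n7←n3
Dom at joins:
  n2: preds {n0,n4,n5}: {n0} ∩ {n0,n2,n4} ∩ {n0,n2,n4,n5} = {n0}; idom=n0
  n3: preds {n0,n2}: {n0} ∩ {n0,n2} = {n0}; idom=n0
  n7: preds {n3,n6}: {n0,n3} ∩ {n0,n3,n6} = {n0,n3}; idom=n3

DF walk-up:
  join n2 pred n0: · stop@n0
  join n2 pred n4: n4→n2 stop@n0
  join n2 pred n5: n5→n4→n2 stop@n0
  join n3 pred n0: · stop@n0
  join n3 pred n2: n2 stop@n0
  join n7 pred n3: · stop@n3
  join n7 pred n6: n6 stop@n3
  n0 → ∅
  n1 → ∅
  n2 → {n2,n3}
  n3 → ∅
  n4 → {n2}
  n5 → {n2}
  n6 → {n7}
  n7 → ∅

φ for k: defs {n0,n4,n6}
  DF⁺ = {n2,n3,n7}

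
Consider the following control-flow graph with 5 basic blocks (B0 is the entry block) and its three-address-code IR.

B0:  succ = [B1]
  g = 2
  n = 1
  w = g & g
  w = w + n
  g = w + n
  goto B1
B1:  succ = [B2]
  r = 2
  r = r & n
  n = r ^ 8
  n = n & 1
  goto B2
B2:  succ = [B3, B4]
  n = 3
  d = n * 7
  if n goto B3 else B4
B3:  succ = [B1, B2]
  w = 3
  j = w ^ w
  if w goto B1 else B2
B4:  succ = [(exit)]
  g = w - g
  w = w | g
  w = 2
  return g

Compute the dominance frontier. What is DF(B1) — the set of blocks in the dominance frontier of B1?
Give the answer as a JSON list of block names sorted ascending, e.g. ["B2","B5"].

Answer: ["B1"]

Working:
idom tree: B1←B0 B2←B1 B3←B2 B4←B2
Dom∩ at merges:
  B1: preds {B0,B3}: {B0} ∩ {B0,B1,B2,B3} = {B0}; idom=B0
  B2: preds {B1,B3}: {B0,B1} ∩ {B0,B1,B2,B3} = {B0,B1}; idom=B1

DF derivation:
  B1←B0: walk · to B0
  B1←B3: walk B3→B2→B1 to B0
  B2←B1: walk · to B1
  B2←B3: walk B3→B2 to B1
  B0 → ∅
  B1 → {B1}
  B2 → {B1,B2}
  B3 → {B1,B2}
  B4 → ∅

DF(B1) = ["B1"]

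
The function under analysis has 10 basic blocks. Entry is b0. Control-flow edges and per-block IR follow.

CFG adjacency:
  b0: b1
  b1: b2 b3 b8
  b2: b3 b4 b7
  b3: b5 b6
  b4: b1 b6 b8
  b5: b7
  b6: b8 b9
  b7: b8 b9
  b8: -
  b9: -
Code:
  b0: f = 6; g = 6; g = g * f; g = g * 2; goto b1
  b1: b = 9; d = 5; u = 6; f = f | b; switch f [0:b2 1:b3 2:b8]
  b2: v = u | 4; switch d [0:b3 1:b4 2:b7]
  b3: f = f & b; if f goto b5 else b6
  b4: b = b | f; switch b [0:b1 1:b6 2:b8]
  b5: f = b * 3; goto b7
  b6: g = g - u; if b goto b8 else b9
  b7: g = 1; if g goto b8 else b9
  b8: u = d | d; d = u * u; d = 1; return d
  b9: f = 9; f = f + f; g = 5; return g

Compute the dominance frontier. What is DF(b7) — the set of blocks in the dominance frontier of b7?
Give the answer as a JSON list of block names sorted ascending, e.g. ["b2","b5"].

Answer: ["b8", "b9"]

Derivation:
idom tree: b1←b0 b2←b1 b3←b1 b4←b2 b5←b3 b6←b1 b7←b1 b8←b1 b9←b1
Dom∩ at merges:
  b1: preds {b0,b4}: {b0} ∩ {b0,b1,b2,b4} = {b0}; idom=b0
  b3: preds {b1,b2}: {b0,b1} ∩ {b0,b1,b2} = {b0,b1}; idom=b1
  b6: preds {b3,b4}: {b0,b1,b3} ∩ {b0,b1,b2,b4} = {b0,b1}; idom=b1
  b7: preds {b2,b5}: {b0,b1,b2} ∩ {b0,b1,b3,b5} = {b0,b1}; idom=b1
  b8: preds {b1,b4,b6,b7}: {b0,b1} ∩ {b0,b1,b2,b4} ∩ {b0,b1,b6} ∩ {b0,b1,b7} = {b0,b1}; idom=b1
  b9: preds {b6,b7}: {b0,b1,b6} ∩ {b0,b1,b7} = {b0,b1}; idom=b1

DF walk-up:
  b1←b0: walk · to b0
  b1←b4: walk b4→b2→b1 to b0
  b3←b1: walk · to b1
  b3←b2: walk b2 to b1
  b6←b3: walk b3 to b1
  b6←b4: walk b4→b2 to b1
  b7←b2: walk b2 to b1
  b7←b5: walk b5→b3 to b1
  b8←b1: walk · to b1
  b8←b4: walk b4→b2 to b1
  b8←b6: walk b6 to b1
  b8←b7: walk b7 to b1
  b9←b6: walk b6 to b1
  b9←b7: walk b7 to b1
  b0 → ∅
  b1 → {b1}
  b2 → {b1,b3,b6,b7,b8}
  b3 → {b6,b7}
  b4 → {b1,b6,b8}
  b5 → {b7}
  b6 → {b8,b9}
  b7 → {b8,b9}
  b8 → ∅
  b9 → ∅

DF(b7) = ["b8", "b9"]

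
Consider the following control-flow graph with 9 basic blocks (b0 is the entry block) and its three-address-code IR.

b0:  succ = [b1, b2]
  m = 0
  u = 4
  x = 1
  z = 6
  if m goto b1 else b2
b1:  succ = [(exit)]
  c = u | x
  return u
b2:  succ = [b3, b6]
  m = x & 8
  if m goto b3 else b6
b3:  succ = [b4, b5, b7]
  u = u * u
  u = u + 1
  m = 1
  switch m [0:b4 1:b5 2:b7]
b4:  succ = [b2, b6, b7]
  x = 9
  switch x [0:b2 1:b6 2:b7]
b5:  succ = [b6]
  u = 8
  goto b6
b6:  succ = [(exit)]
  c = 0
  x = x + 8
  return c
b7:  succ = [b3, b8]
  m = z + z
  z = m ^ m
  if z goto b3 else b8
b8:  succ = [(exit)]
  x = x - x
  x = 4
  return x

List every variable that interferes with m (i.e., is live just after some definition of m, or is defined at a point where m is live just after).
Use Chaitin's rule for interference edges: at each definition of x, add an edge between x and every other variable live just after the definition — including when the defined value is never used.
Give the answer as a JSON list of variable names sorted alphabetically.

Answer: ["u", "x", "z"]

Analysis:
Per-block:
  b0: def={m,u,x,z} ue=∅
  b1: def={c} ue={u,x}
  b2: def={m} ue={x}
  b3: def={m,u} ue={u}
  b4: def={x} ue=∅
  b5: def={u} ue=∅
  b6: def={c,x} ue={x}
  b7: def={m,z} ue={z}
  b8: def={x} ue={x}

Backward fixpoint:
  live b0: ∅→{u,x,z}
  live b1: {u,x}→∅
  live b2: {u,x,z}→{u,x,z}
  live b3: {u,x,z}→{u,x,z}
  live b4: {u,z}→{u,x,z}
  live b5: {x}→{x}
  live b6: {x}→∅
  live b7: {u,x,z}→{u,x,z}
  live b8: {x}→∅

Interference:
  c — {u,x}
  m — {u,x,z}
  u — {c,m,x,z}
  x — {c,m,u,z}
  z — {m,u,x}

N(m) = ["u", "x", "z"]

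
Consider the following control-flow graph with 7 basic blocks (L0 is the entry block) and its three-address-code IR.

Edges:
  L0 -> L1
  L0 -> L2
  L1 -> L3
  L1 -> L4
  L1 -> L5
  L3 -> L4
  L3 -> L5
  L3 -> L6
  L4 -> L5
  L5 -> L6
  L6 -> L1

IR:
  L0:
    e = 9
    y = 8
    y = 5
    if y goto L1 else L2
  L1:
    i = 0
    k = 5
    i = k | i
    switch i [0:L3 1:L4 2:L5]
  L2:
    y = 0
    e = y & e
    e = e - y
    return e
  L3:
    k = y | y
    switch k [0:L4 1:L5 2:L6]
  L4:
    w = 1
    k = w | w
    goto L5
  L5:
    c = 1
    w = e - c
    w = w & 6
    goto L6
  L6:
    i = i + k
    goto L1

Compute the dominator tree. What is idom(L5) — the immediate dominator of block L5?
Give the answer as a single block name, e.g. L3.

Answer: L1

Analysis:
idom tree: L1←L0 L2←L0 L3←L1 L4←L1 L5←L1 L6←L1
Dom∩ at merges:
  L1: preds {L0,L6}: {L0} ∩ {L0,L1,L6} = {L0}; idom=L0
  L4: preds {L1,L3}: {L0,L1} ∩ {L0,L1,L3} = {L0,L1}; idom=L1
  L5: preds {L1,L3,L4}: {L0,L1} ∩ {L0,L1,L3} ∩ {L0,L1,L4} = {L0,L1}; idom=L1
  L6: preds {L3,L5}: {L0,L1,L3} ∩ {L0,L1,L5} = {L0,L1}; idom=L1

idom(L5) = L1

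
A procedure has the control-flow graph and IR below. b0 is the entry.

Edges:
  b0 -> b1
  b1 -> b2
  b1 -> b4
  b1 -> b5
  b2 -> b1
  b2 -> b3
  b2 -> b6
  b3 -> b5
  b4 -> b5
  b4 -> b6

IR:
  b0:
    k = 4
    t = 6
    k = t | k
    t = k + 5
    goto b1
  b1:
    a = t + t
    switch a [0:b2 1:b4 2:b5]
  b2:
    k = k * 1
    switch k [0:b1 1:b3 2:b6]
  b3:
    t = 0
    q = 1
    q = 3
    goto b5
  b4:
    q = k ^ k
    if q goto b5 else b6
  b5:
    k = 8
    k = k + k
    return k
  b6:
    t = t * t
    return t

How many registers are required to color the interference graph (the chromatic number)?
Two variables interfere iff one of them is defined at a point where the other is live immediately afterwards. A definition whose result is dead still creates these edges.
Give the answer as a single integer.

Answer: 3

Working:
Per-block:
  b0: {k,t} / ∅
  b1: {a} / {t}
  b2: {k} / {k}
  b3: {q,t} / ∅
  b4: {q} / {k}
  b5: {k} / ∅
  b6: {t} / {t}

Liveness:
  b0: in=∅ out={k,t}
  b1: in={k,t} out={k,t}
  b2: in={k,t} out={k,t}
  b3: in=∅ out=∅
  b4: in={k,t} out={t}
  b5: in=∅ out=∅
  b6: in={t} out=∅

Conflict graph:
  a: {k,t}
  k: {a,t}
  q: {t}
  t: {a,k,q}

Registers:
  {a,k,t} pairwise interfere (3-clique) ⇒ χ ≥ 3
  3-colouring: R0={t}  R1={a,q}  R2={k}
  χ = 3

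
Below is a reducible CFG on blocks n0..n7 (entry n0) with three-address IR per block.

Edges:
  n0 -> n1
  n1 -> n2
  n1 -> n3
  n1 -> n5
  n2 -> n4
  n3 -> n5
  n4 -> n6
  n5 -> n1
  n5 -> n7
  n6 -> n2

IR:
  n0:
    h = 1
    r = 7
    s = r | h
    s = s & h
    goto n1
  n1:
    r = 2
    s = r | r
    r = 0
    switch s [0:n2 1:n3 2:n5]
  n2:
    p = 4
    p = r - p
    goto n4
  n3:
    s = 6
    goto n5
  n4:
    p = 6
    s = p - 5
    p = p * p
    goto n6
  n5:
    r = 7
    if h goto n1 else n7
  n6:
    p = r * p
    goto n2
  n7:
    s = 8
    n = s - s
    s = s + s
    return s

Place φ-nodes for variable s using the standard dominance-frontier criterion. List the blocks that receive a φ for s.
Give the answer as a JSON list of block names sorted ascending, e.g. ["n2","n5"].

Answer: ["n1", "n2", "n5"]

Working:
idom tree: n1←n0 n2←n1 n3←n1 n4←n2 n5←n1 n6←n4 n7←n5
Dom at joins:
  n1: preds {n0,n5}: {n0} ∩ {n0,n1,n5} = {n0}; idom=n0
  n2: preds {n1,n6}: {n0,n1} ∩ {n0,n1,n2,n4,n6} = {n0,n1}; idom=n1
  n5: preds {n1,n3}: {n0,n1} ∩ {n0,n1,n3} = {n0,n1}; idom=n1

DF derivation:
  n1←n0: walk · to n0
  n1←n5: walk n5→n1 to n0
  n2←n1: walk · to n1
  n2←n6: walk n6→n4→n2 to n1
  n5←n1: walk · to n1
  n5←n3: walk n3 to n1
  n0: DF=∅
  n1: DF={n1}
  n2: DF={n2}
  n3: DF={n5}
  n4: DF={n2}
  n5: DF={n1}
  n6: DF={n2}
  n7: DF=∅

φ for s: defs {n0,n1,n3,n4,n7}
  DF⁺ = {n1,n2,n5}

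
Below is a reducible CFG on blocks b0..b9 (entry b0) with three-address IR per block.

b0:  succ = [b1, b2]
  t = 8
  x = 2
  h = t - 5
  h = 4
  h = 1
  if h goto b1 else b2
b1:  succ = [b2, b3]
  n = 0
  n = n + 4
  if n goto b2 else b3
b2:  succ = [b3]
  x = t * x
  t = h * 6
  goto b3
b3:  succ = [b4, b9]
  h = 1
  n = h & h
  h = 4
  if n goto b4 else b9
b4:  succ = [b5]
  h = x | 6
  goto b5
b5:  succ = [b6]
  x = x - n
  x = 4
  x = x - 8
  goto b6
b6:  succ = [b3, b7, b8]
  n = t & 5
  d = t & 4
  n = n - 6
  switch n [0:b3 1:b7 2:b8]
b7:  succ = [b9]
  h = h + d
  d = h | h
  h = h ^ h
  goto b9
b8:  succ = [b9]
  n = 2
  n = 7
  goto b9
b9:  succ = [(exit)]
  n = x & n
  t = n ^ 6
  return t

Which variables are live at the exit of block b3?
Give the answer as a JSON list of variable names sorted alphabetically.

Answer: ["n", "t", "x"]

Working:
Per-block:
  b0 def {h,t,x} use ∅
  b1 def {n} use ∅
  b2 def {t,x} use {h,t,x}
  b3 def {h,n} use ∅
  b4 def {h} use {x}
  b5 def {x} use {n,x}
  b6 def {d,n} use {t}
  b7 def {d,h} use {d,h}
  b8 def {n} use ∅
  b9 def {n,t} use {n,x}

Backward fixpoint:
  b0: in=∅ out={h,t,x}
  b1: in={h,t,x} out={h,t,x}
  b2: in={h,t,x} out={t,x}
  b3: in={t,x} out={n,t,x}
  b4: in={n,t,x} out={h,n,t,x}
  b5: in={h,n,t,x} out={h,t,x}
  b6: in={h,t,x} out={d,h,n,t,x}
  b7: in={d,h,n,x} out={n,x}
  b8: in={x} out={n,x}
  b9: in={n,x} out=∅

live-out(b3) = ["n", "t", "x"]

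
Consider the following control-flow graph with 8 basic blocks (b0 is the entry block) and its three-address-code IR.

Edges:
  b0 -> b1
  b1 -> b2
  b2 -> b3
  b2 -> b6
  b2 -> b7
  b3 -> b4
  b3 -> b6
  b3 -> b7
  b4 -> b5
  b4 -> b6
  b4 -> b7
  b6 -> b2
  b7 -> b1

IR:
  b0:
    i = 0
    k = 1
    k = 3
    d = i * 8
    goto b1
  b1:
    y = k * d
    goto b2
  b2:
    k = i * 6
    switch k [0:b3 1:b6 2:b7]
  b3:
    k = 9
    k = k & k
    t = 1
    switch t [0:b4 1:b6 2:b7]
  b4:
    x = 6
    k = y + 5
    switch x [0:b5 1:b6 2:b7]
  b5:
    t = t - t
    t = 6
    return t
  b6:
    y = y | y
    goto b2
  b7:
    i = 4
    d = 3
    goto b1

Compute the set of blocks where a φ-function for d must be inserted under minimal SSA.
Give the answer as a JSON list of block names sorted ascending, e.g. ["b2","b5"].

Answer: ["b1"]

Analysis:
idom tree: b1←b0 b2←b1 b3←b2 b4←b3 b5←b4 b6←b2 b7←b2
Dom at joins:
  b1: preds {b0,b7}: {b0} ∩ {b0,b1,b2,b7} = {b0}; idom=b0
  b2: preds {b1,b6}: {b0,b1} ∩ {b0,b1,b2,b6} = {b0,b1}; idom=b1
  b6: preds {b2,b3,b4}: {b0,b1,b2} ∩ {b0,b1,b2,b3} ∩ {b0,b1,b2,b3,b4} = {b0,b1,b2}; idom=b2
  b7: preds {b2,b3,b4}: {b0,b1,b2} ∩ {b0,b1,b2,b3} ∩ {b0,b1,b2,b3,b4} = {b0,b1,b2}; idom=b2

DF walk-up:
  b1←b0: walk · to b0
  b1←b7: walk b7→b2→b1 to b0
  b2←b1: walk · to b1
  b2←b6: walk b6→b2 to b1
  b6←b2: walk · to b2
  b6←b3: walk b3 to b2
  b6←b4: walk b4→b3 to b2
  b7←b2: walk · to b2
  b7←b3: walk b3 to b2
  b7←b4: walk b4→b3 to b2
  b0: DF=∅
  b1: DF={b1}
  b2: DF={b1,b2}
  b3: DF={b6,b7}
  b4: DF={b6,b7}
  b5: DF=∅
  b6: DF={b2}
  b7: DF={b1}

φ for d: defs {b0,b7}
  DF⁺ = {b1}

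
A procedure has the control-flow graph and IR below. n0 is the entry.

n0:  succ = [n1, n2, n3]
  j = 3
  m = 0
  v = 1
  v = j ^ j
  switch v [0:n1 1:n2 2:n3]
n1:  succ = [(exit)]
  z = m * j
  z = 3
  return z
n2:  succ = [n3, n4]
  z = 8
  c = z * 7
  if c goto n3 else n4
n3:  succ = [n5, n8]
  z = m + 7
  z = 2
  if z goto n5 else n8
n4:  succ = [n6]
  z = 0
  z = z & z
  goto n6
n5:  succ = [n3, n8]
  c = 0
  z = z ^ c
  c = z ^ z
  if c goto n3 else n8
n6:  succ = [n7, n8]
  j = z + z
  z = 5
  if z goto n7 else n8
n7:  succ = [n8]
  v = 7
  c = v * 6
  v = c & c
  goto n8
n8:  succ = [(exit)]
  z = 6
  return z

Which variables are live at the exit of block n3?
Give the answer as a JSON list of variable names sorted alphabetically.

Answer: ["m", "z"]

Analysis:
Per-block:
  n0: def={j,m,v} ue=∅
  n1: def={z} ue={j,m}
  n2: def={c,z} ue=∅
  n3: def={z} ue={m}
  n4: def={z} ue=∅
  n5: def={c,z} ue={z}
  n6: def={j,z} ue={z}
  n7: def={c,v} ue=∅
  n8: def={z} ue=∅

Liveness:
  n0: in=∅ out={j,m}
  n1: in={j,m} out=∅
  n2: in={m} out={m}
  n3: in={m} out={m,z}
  n4: in=∅ out={z}
  n5: in={m,z} out={m}
  n6: in={z} out=∅
  n7: in=∅ out=∅
  n8: in=∅ out=∅

live-out(n3) = ["m", "z"]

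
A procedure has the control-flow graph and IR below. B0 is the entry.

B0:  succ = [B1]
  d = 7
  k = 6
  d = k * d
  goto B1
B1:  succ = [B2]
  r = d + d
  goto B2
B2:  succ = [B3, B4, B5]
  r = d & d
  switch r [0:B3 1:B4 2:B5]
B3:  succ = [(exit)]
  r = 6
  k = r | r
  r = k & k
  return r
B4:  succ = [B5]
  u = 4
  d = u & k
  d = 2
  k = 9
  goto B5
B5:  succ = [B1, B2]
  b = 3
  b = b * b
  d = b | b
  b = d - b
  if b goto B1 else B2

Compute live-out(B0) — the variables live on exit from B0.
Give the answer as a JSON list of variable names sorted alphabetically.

Per-block:
  B0: def={d,k} ue=∅
  B1: def={r} ue={d}
  B2: def={r} ue={d}
  B3: def={k,r} ue=∅
  B4: def={d,k,u} ue={k}
  B5: def={b,d} ue=∅

Live sets:
  B0 li=∅ lo={d,k}
  B1 li={d,k} lo={d,k}
  B2 li={d,k} lo={k}
  B3 li=∅ lo=∅
  B4 li={k} lo={k}
  B5 li={k} lo={d,k}

live-out(B0) = ["d", "k"]

Answer: ["d", "k"]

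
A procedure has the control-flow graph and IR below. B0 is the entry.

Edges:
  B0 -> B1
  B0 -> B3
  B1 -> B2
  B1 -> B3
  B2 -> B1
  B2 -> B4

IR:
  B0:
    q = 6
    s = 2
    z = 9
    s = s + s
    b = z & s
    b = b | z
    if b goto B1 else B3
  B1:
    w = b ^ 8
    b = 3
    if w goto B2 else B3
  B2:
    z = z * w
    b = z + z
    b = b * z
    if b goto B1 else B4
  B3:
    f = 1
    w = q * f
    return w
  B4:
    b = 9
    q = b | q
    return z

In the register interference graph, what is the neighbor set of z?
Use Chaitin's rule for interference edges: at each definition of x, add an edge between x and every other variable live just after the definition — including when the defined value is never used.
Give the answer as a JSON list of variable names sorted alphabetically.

Answer: ["b", "q", "s", "w"]

Analysis:
Per-block:
  B0: def={b,q,s,z} ue=∅
  B1: def={b,w} ue={b}
  B2: def={b,z} ue={w,z}
  B3: def={f,w} ue={q}
  B4: def={b,q} ue={q,z}

Liveness:
  B0: in=∅ out={b,q,z}
  B1: in={b,q,z} out={q,w,z}
  B2: in={q,w,z} out={b,q,z}
  B3: in={q} out=∅
  B4: in={q,z} out=∅

Interfere edges:
  b: {q,w,z}
  f: {q}
  q: {b,f,s,w,z}
  s: {q,z}
  w: {b,q,z}
  z: {b,q,s,w}

N(z) = ["b", "q", "s", "w"]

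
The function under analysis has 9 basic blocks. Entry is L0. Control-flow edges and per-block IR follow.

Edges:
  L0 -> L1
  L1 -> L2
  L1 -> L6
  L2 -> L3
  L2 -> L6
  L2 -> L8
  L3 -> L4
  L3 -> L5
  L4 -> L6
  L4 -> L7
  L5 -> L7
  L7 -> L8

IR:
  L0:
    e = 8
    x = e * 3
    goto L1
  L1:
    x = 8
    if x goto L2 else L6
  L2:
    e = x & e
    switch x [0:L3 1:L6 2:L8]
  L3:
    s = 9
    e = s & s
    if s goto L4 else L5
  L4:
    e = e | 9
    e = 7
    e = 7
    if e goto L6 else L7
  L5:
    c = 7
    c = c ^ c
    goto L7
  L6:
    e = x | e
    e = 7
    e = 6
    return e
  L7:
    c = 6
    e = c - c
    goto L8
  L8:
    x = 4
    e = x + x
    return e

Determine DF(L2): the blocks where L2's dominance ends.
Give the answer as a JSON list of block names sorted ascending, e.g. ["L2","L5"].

Answer: ["L6"]

Analysis:
idom tree: L1←L0 L2←L1 L3←L2 L4←L3 L5←L3 L6←L1 L7←L3 L8←L2
Join-block Dom:
  L6: preds {L1,L2,L4}: {L0,L1} ∩ {L0,L1,L2} ∩ {L0,L1,L2,L3,L4} = {L0,L1}; idom=L1
  L7: preds {L4,L5}: {L0,L1,L2,L3,L4} ∩ {L0,L1,L2,L3,L5} = {L0,L1,L2,L3}; idom=L3
  L8: preds {L2,L7}: {L0,L1,L2} ∩ {L0,L1,L2,L3,L7} = {L0,L1,L2}; idom=L2

DF walk-up:
  L6←L1: walk · to L1
  L6←L2: walk L2 to L1
  L6←L4: walk L4→L3→L2 to L1
  L7←L4: walk L4 to L3
  L7←L5: walk L5 to L3
  L8←L2: walk · to L2
  L8←L7: walk L7→L3 to L2
  DF(L0)=∅
  DF(L1)=∅
  DF(L2)={L6}
  DF(L3)={L6,L8}
  DF(L4)={L6,L7}
  DF(L5)={L7}
  DF(L6)=∅
  DF(L7)={L8}
  DF(L8)=∅

DF(L2) = ["L6"]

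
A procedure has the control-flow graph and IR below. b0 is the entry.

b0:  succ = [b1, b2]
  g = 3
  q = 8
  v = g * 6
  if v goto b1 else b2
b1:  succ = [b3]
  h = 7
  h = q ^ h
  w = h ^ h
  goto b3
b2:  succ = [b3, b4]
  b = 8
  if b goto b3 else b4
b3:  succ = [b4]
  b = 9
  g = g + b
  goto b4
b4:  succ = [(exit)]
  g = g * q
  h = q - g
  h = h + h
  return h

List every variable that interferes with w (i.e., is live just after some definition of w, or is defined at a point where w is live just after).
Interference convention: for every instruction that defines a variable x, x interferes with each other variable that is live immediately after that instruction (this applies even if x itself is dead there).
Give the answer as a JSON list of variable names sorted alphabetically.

Answer: ["g", "q"]

Analysis:
def/use:
  b0 def {g,q,v} use ∅
  b1 def {h,w} use {q}
  b2 def {b} use ∅
  b3 def {b,g} use {g}
  b4 def {g,h} use {g,q}

Liveness:
  live b0: ∅→{g,q}
  live b1: {g,q}→{g,q}
  live b2: {g,q}→{g,q}
  live b3: {g,q}→{g,q}
  live b4: {g,q}→∅

Conflict graph:
  b: {g,q}
  g: {b,h,q,v,w}
  h: {g,q}
  q: {b,g,h,v,w}
  v: {g,q}
  w: {g,q}

N(w) = ["g", "q"]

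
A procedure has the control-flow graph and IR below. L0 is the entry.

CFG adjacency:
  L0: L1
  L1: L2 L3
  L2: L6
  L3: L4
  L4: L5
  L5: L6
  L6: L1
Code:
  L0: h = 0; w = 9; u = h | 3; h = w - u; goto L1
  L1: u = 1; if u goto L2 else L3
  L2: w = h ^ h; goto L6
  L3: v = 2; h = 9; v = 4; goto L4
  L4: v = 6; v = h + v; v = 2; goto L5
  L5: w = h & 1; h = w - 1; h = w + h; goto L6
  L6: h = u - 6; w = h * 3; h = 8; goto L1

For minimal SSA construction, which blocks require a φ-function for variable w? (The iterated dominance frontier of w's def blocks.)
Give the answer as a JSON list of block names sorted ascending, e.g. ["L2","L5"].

Answer: ["L1", "L6"]

Derivation:
idom tree: L1←L0 L2←L1 L3←L1 L4←L3 L5←L4 L6←L1
Dom at joins:
  L1: preds {L0,L6}: {L0} ∩ {L0,L1,L6} = {L0}; idom=L0
  L6: preds {L2,L5}: {L0,L1,L2} ∩ {L0,L1,L3,L4,L5} = {L0,L1}; idom=L1

DF walk-up:
  join L1 pred L0: · stop@L0
  join L1 pred L6: L6→L1 stop@L0
  join L6 pred L2: L2 stop@L1
  join L6 pred L5: L5→L4→L3 stop@L1
  L0: DF=∅
  L1: DF={L1}
  L2: DF={L6}
  L3: DF={L6}
  L4: DF={L6}
  L5: DF={L6}
  L6: DF={L1}

φ for w: defs {L0,L2,L5,L6}
  DF⁺ = {L1,L6}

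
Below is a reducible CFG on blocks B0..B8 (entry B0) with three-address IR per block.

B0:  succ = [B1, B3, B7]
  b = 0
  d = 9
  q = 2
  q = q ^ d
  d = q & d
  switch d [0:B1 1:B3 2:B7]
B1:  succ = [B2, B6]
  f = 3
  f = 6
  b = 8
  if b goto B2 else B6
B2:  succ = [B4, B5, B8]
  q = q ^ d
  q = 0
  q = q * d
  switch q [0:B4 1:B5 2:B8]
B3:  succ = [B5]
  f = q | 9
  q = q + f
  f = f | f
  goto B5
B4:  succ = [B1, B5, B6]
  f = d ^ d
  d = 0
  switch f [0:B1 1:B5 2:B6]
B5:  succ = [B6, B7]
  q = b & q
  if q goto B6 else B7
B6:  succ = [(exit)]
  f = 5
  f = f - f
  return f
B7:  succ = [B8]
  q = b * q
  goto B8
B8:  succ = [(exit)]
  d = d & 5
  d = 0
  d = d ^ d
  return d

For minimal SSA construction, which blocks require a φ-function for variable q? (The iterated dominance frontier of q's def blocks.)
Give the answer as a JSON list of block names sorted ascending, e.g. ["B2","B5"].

idom tree: B1←B0 B2←B1 B3←B0 B4←B2 B5←B0 B6←B0 B7←B0 B8←B0
Join-block Dom:
  B1: preds {B0,B4}: {B0} ∩ {B0,B1,B2,B4} = {B0}; idom=B0
  B5: preds {B2,B3,B4}: {B0,B1,B2} ∩ {B0,B3} ∩ {B0,B1,B2,B4} = {B0}; idom=B0
  B6: preds {B1,B4,B5}: {B0,B1} ∩ {B0,B1,B2,B4} ∩ {B0,B5} = {B0}; idom=B0
  B7: preds {B0,B5}: {B0} ∩ {B0,B5} = {B0}; idom=B0
  B8: preds {B2,B7}: {B0,B1,B2} ∩ {B0,B7} = {B0}; idom=B0

DF walk-up:
  join B1 pred B0: · stop@B0
  join B1 pred B4: B4→B2→B1 stop@B0
  join B5 pred B2: B2→B1 stop@B0
  join B5 pred B3: B3 stop@B0
  join B5 pred B4: B4→B2→B1 stop@B0
  join B6 pred B1: B1 stop@B0
  join B6 pred B4: B4→B2→B1 stop@B0
  join B6 pred B5: B5 stop@B0
  join B7 pred B0: · stop@B0
  join B7 pred B5: B5 stop@B0
  join B8 pred B2: B2→B1 stop@B0
  join B8 pred B7: B7 stop@B0
  B0 → ∅
  B1 → {B1,B5,B6,B8}
  B2 → {B1,B5,B6,B8}
  B3 → {B5}
  B4 → {B1,B5,B6}
  B5 → {B6,B7}
  B6 → ∅
  B7 → {B8}
  B8 → ∅

φ for q: defs {B0,B2,B3,B5,B7}
  DF⁺ = {B1,B5,B6,B7,B8}

Answer: ["B1", "B5", "B6", "B7", "B8"]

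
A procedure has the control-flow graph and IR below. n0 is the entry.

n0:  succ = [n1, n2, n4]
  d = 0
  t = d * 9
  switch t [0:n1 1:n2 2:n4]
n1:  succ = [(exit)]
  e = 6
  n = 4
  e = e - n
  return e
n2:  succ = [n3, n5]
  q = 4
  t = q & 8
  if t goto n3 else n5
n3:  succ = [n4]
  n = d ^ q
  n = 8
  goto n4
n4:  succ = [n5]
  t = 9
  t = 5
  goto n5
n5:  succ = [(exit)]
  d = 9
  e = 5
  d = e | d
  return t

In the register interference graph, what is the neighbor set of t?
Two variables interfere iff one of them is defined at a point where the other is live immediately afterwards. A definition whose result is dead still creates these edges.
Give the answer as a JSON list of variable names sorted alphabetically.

Answer: ["d", "e", "q"]

Derivation:
Per-block:
  n0 def {d,t} use ∅
  n1 def {e,n} use ∅
  n2 def {q,t} use ∅
  n3 def {n} use {d,q}
  n4 def {t} use ∅
  n5 def {d,e} use {t}

Backward fixpoint:
  n0 li=∅ lo={d}
  n1 li=∅ lo=∅
  n2 li={d} lo={d,q,t}
  n3 li={d,q} lo=∅
  n4 li=∅ lo={t}
  n5 li={t} lo=∅

Interference:
  d↔{e,q,t}
  e↔{d,n,t}
  n↔{e}
  q↔{d,t}
  t↔{d,e,q}

N(t) = ["d", "e", "q"]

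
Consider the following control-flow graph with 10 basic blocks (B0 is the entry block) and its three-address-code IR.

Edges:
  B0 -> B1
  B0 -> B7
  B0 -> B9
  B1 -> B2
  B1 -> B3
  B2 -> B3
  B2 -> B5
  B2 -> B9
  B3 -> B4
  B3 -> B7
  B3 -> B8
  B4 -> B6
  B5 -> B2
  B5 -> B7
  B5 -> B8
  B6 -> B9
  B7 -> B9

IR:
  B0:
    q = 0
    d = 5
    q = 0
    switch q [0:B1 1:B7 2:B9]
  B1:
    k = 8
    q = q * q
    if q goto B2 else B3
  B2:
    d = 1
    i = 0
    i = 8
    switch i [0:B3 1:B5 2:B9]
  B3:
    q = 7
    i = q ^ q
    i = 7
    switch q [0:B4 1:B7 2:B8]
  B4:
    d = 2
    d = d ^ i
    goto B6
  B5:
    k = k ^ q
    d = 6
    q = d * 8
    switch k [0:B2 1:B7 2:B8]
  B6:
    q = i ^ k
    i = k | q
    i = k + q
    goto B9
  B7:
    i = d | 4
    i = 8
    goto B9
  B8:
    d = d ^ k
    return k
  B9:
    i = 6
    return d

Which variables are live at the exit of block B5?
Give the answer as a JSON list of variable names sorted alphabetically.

def/use:
  B0: {d,q} / ∅
  B1: {k,q} / {q}
  B2: {d,i} / ∅
  B3: {i,q} / ∅
  B4: {d} / {i}
  B5: {d,k,q} / {k,q}
  B6: {i,q} / {i,k}
  B7: {i} / {d}
  B8: {d} / {d,k}
  B9: {i} / {d}

Live sets:
  live B0: ∅→{d,q}
  live B1: {d,q}→{d,k,q}
  live B2: {k,q}→{d,k,q}
  live B3: {d,k}→{d,i,k}
  live B4: {i,k}→{d,i,k}
  live B5: {k,q}→{d,k,q}
  live B6: {d,i,k}→{d}
  live B7: {d}→{d}
  live B8: {d,k}→∅
  live B9: {d}→∅

live-out(B5) = ["d", "k", "q"]

Answer: ["d", "k", "q"]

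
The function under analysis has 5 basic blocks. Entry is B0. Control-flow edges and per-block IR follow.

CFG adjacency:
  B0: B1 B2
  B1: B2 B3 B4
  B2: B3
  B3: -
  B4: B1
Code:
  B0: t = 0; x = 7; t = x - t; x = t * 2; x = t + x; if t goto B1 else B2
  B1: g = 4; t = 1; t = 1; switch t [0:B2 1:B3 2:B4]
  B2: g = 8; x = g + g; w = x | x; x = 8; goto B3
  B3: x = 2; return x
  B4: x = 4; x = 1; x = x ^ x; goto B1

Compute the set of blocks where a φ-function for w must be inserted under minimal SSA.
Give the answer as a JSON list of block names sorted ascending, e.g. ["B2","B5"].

idom tree: B1←B0 B2←B0 B3←B0 B4←B1
Join-block Dom:
  B1: preds {B0,B4}: {B0} ∩ {B0,B1,B4} = {B0}; idom=B0
  B2: preds {B0,B1}: {B0} ∩ {B0,B1} = {B0}; idom=B0
  B3: preds {B1,B2}: {B0,B1} ∩ {B0,B2} = {B0}; idom=B0

DF derivation:
  join B1 pred B0: · stop@B0
  join B1 pred B4: B4→B1 stop@B0
  join B2 pred B0: · stop@B0
  join B2 pred B1: B1 stop@B0
  join B3 pred B1: B1 stop@B0
  join B3 pred B2: B2 stop@B0
  B0: DF=∅
  B1: DF={B1,B2,B3}
  B2: DF={B3}
  B3: DF=∅
  B4: DF={B1}

φ for w: defs {B2}
  DF⁺ = {B3}

Answer: ["B3"]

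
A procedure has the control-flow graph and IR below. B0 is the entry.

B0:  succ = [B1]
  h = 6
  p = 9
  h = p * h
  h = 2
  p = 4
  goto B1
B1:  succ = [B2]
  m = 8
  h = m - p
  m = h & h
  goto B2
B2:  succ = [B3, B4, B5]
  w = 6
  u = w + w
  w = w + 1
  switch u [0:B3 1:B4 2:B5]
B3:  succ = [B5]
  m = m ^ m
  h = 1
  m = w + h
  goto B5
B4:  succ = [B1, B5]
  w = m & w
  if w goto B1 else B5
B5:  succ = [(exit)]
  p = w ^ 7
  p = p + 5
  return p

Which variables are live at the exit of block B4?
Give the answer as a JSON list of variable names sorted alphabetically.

Per-block:
  B0 def {h,p} use ∅
  B1 def {h,m} use {p}
  B2 def {u,w} use ∅
  B3 def {h,m} use {m,w}
  B4 def {w} use {m,w}
  B5 def {p} use {w}

Backward fixpoint:
  B0: in=∅ out={p}
  B1: in={p} out={m,p}
  B2: in={m,p} out={m,p,w}
  B3: in={m,w} out={w}
  B4: in={m,p,w} out={p,w}
  B5: in={w} out=∅

live-out(B4) = ["p", "w"]

Answer: ["p", "w"]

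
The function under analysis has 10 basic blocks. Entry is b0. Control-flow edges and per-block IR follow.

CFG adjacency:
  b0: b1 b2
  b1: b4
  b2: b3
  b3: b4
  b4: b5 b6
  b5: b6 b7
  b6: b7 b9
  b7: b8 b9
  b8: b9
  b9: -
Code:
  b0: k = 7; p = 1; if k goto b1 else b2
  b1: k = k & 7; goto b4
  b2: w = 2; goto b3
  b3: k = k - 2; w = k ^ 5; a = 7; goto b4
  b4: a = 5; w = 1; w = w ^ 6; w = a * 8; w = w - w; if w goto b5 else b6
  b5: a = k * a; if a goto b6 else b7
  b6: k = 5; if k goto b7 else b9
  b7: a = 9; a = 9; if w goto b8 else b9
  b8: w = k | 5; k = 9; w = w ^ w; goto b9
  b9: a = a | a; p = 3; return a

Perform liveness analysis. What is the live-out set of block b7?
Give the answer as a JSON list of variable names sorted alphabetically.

Per-block:
  b0: {k,p} / ∅
  b1: {k} / {k}
  b2: {w} / ∅
  b3: {a,k,w} / {k}
  b4: {a,w} / ∅
  b5: {a} / {a,k}
  b6: {k} / ∅
  b7: {a} / {w}
  b8: {k,w} / {k}
  b9: {a,p} / {a}

Backward fixpoint:
  b0 li=∅ lo={k}
  b1 li={k} lo={k}
  b2 li={k} lo={k}
  b3 li={k} lo={k}
  b4 li={k} lo={a,k,w}
  b5 li={a,k,w} lo={a,k,w}
  b6 li={a,w} lo={a,k,w}
  b7 li={k,w} lo={a,k}
  b8 li={a,k} lo={a}
  b9 li={a} lo=∅

live-out(b7) = ["a", "k"]

Answer: ["a", "k"]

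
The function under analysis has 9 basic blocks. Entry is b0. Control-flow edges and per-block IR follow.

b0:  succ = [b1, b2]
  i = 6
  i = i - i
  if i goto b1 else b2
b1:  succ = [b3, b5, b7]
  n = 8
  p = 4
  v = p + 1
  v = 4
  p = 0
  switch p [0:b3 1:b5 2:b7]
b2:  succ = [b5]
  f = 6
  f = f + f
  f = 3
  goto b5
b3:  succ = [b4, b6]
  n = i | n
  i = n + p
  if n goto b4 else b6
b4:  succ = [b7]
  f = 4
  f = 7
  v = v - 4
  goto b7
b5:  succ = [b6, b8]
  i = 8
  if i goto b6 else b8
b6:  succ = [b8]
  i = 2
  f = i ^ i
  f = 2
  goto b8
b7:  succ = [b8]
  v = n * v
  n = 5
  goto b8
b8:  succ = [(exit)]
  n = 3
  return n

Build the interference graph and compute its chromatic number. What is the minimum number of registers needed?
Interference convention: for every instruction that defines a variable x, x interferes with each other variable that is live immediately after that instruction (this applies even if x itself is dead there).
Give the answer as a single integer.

Answer: 4

Working:
Block summaries:
  b0 def {i} use ∅
  b1 def {n,p,v} use ∅
  b2 def {f} use ∅
  b3 def {i,n} use {i,n,p}
  b4 def {f,v} use {v}
  b5 def {i} use ∅
  b6 def {f,i} use ∅
  b7 def {n,v} use {n,v}
  b8 def {n} use ∅

Live sets:
  b0: in=∅ out={i}
  b1: in={i} out={i,n,p,v}
  b2: in=∅ out=∅
  b3: in={i,n,p,v} out={n,v}
  b4: in={n,v} out={n,v}
  b5: in=∅ out=∅
  b6: in=∅ out=∅
  b7: in={n,v} out=∅
  b8: in=∅ out=∅

Interference:
  f: {n,v}
  i: {n,p,v}
  n: {f,i,p,v}
  p: {i,n,v}
  v: {f,i,n,p}

Chromatic number:
  {i,n,p,v} pairwise interfere (4-clique) ⇒ χ ≥ 4
  assign f→c2 i→c2 n→c0 p→c3 v→c1 — no edge inside a register ⇒ χ ≤ 4
  χ = 4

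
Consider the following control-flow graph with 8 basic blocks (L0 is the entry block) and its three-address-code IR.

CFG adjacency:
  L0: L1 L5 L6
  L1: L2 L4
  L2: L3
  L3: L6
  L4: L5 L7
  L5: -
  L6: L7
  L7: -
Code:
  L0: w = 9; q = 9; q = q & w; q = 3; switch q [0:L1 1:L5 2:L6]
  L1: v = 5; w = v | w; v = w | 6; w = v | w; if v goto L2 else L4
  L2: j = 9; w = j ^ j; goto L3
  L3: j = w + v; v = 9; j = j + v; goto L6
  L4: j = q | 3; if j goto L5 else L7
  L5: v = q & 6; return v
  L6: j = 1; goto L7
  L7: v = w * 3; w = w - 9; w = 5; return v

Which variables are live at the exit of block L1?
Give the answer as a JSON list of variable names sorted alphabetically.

Answer: ["q", "v", "w"]

Derivation:
Block summaries:
  L0: {q,w} / ∅
  L1: {v,w} / {w}
  L2: {j,w} / ∅
  L3: {j,v} / {v,w}
  L4: {j} / {q}
  L5: {v} / {q}
  L6: {j} / ∅
  L7: {v,w} / {w}

Backward fixpoint:
  L0 li=∅ lo={q,w}
  L1 li={q,w} lo={q,v,w}
  L2 li={v} lo={v,w}
  L3 li={v,w} lo={w}
  L4 li={q,w} lo={q,w}
  L5 li={q} lo=∅
  L6 li={w} lo={w}
  L7 li={w} lo=∅

live-out(L1) = ["q", "v", "w"]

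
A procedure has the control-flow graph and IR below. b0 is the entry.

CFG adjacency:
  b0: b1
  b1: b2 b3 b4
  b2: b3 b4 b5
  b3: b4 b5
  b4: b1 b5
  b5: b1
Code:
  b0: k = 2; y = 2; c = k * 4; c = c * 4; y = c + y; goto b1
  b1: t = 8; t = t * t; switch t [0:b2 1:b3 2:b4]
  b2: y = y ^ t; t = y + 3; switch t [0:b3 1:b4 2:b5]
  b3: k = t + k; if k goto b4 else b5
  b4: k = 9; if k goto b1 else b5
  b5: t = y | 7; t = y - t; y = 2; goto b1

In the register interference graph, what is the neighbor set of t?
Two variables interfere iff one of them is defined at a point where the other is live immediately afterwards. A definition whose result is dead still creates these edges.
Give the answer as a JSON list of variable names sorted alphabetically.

Answer: ["k", "y"]

Analysis:
Per-block:
  b0: def={c,k,y} ue=∅
  b1: def={t} ue=∅
  b2: def={t,y} ue={t,y}
  b3: def={k} ue={k,t}
  b4: def={k} ue=∅
  b5: def={t,y} ue={y}

Backward fixpoint:
  b0: in=∅ out={k,y}
  b1: in={k,y} out={k,t,y}
  b2: in={k,t,y} out={k,t,y}
  b3: in={k,t,y} out={k,y}
  b4: in={y} out={k,y}
  b5: in={k,y} out={k,y}

Interfere edges:
  c↔{k,y}
  k↔{c,t,y}
  t↔{k,y}
  y↔{c,k,t}

N(t) = ["k", "y"]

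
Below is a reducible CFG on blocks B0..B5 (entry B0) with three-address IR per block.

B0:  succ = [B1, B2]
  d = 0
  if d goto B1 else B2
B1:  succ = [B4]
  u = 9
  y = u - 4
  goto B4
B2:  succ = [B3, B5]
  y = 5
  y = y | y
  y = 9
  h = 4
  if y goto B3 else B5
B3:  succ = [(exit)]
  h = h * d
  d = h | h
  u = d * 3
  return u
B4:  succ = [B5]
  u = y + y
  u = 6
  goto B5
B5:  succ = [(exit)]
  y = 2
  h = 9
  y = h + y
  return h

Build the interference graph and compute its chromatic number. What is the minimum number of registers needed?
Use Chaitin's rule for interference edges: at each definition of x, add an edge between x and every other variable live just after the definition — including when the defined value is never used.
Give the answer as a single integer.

Answer: 3

Working:
Per-block:
  B0: {d} / ∅
  B1: {u,y} / ∅
  B2: {h,y} / ∅
  B3: {d,h,u} / {d,h}
  B4: {u} / {y}
  B5: {h,y} / ∅

Live sets:
  live B0: ∅→{d}
  live B1: ∅→{y}
  live B2: {d}→{d,h}
  live B3: {d,h}→∅
  live B4: {y}→∅
  live B5: ∅→∅

Interfere edges:
  d↔{h,y}
  h↔{d,y}
  u↔∅
  y↔{d,h}

Chromatic number:
  lower bound: {d,h,y} mutually conflict ⇒ χ ≥ 3
  3-colouring: r0={d,u}  r1={h}  r2={y}
  χ = 3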